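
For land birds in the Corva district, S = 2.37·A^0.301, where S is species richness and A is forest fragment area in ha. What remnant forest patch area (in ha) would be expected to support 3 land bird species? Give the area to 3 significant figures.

3 = 2.37 × A^0.301  ⇒  A^0.301 = 3/2.37 = 1.266
ln A = ln(1.266) / 0.301 = 0.2357 / 0.301 = 0.7831
A = e^0.7831 ≈ 2.188 ha

2.19 ha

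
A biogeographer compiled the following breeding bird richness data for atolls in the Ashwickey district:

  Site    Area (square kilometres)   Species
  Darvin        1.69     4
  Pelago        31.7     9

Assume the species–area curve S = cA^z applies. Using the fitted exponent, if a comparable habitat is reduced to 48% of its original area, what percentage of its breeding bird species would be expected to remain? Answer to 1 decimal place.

81.6%

z = ln(9/4) / ln(31.7/1.69) = 0.8109 / 2.9316 = 0.2766
S_new/S_old = (A_new/A_old)^z = 0.48^0.2766 = exp(0.2766 × -0.7340) = 0.8163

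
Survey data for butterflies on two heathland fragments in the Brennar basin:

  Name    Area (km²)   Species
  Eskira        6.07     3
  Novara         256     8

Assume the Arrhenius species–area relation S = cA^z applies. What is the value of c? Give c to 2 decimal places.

1.87

z = ln(S₂/S₁) / ln(A₂/A₁) = ln(8/3) / ln(256/6.07) = 0.9808 / 3.7418 = 0.2621
c = S₁ / A₁^z = 3 / 6.07^0.2621 = 3 / 1.604 = 1.87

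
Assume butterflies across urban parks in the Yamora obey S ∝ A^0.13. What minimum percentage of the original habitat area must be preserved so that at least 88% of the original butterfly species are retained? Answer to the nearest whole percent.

Need (A_new/A_old)^0.13 = 0.88, so A_new/A_old = 0.88^(1/0.13) = 0.88^7.692
ln(A_new/A_old) = ln 0.88 / 0.13 = -0.1278 / 0.13 = -0.9833
A_new/A_old = e^-0.9833 ≈ 0.3741

37%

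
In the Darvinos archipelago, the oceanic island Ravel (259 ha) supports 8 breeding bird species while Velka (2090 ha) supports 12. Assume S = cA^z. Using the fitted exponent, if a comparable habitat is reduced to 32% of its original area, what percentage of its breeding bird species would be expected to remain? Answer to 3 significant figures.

80.2%

z = ln(12/8) / ln(2090/259) = 0.4055 / 2.0881 = 0.1942
S_new/S_old = (A_new/A_old)^z = 0.32^0.1942 = exp(0.1942 × -1.1394) = 0.8015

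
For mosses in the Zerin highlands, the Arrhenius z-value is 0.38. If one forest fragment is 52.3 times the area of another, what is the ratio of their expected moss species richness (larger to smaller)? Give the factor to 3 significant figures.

S₂/S₁ = (A₂/A₁)^z = 52.3^0.38
ln(S₂/S₁) = 0.38 × ln 52.3 = 0.38 × 3.9570 = 1.5037
S₂/S₁ = e^1.5037 ≈ 4.498

4.50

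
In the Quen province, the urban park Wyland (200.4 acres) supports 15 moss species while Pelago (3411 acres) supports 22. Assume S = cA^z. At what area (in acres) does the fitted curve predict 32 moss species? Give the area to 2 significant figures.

z = ln(22/15) / ln(3411/200.4) = 0.3830 / 2.8344 = 0.1351
c = 15 / 200.4^0.1351 = 15 / 2.047 = 7.329
A = (32/7.329)^(1/0.1351) ⇒ ln A = ln(4.366)/0.1351 = 10.9078
A = e^10.9078 ≈ 54600 acres

55000 acres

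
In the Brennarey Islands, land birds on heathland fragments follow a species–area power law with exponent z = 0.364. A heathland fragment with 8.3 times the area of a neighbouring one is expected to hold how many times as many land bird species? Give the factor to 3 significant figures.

2.16

S₂/S₁ = (A₂/A₁)^z = 8.3^0.364
ln(S₂/S₁) = 0.364 × ln 8.3 = 0.364 × 2.1163 = 0.7703
S₂/S₁ = e^0.7703 ≈ 2.16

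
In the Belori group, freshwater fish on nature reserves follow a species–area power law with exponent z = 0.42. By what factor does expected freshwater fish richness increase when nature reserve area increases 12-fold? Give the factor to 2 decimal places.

2.84

S₂/S₁ = (A₂/A₁)^z = 12^0.42
ln(S₂/S₁) = 0.42 × ln 12 = 0.42 × 2.4849 = 1.0437
S₂/S₁ = e^1.0437 ≈ 2.84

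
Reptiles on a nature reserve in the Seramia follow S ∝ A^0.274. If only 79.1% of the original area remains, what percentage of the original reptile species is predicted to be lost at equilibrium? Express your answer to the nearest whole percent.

6%

S_new/S_old = (A_new/A_old)^z = 0.791^0.274
= exp(0.274 × ln 0.791) = exp(0.274 × -0.2345) = exp(-0.0642) ≈ 0.9378
Fraction lost = 1 − 0.9378 = 0.06222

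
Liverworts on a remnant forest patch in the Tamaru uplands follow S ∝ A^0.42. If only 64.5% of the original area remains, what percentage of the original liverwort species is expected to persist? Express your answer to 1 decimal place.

S_new/S_old = (A_new/A_old)^z = 0.645^0.42
= exp(0.42 × ln 0.645) = exp(0.42 × -0.4385) = exp(-0.1842) ≈ 0.8318

83.2%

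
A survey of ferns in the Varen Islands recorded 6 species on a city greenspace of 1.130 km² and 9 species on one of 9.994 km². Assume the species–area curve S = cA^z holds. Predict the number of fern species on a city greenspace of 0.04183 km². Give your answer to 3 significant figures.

z = ln(9/6) / ln(9.994/1.13) = 0.4055 / 2.1798 = 0.1860
c = 6 / 1.13^0.1860 = 6 / 1.023 = 5.865
S₃ = 5.865 × 0.04183^0.1860 = 5.865 × 0.5541 ≈ 3.25

3.25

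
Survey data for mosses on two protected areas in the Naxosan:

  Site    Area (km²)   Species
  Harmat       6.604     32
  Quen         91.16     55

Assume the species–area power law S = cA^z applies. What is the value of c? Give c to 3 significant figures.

21.7

z = ln(S₂/S₁) / ln(A₂/A₁) = ln(55/32) / ln(91.16/6.604) = 0.5416 / 2.6249 = 0.2063
c = S₁ / A₁^z = 32 / 6.604^0.2063 = 32 / 1.476 = 21.68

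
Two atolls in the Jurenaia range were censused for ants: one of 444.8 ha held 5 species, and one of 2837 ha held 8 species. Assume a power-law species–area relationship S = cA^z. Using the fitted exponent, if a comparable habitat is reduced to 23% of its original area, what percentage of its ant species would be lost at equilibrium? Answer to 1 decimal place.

z = ln(8/5) / ln(2837/444.8) = 0.4700 / 1.8529 = 0.2537
S_new/S_old = (A_new/A_old)^z = 0.23^0.2537 = exp(0.2537 × -1.4697) = 0.6888
Fraction lost = 1 − 0.6888 = 0.3112

31.1%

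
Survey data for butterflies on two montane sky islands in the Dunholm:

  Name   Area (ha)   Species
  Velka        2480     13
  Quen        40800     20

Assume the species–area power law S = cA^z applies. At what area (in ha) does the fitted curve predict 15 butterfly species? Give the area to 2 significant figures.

6300 ha

z = ln(20/13) / ln(40800/2480) = 0.4308 / 2.8004 = 0.1538
c = 13 / 2480^0.1538 = 13 / 3.328 = 3.906
A = (15/3.906)^(1/0.1538) ⇒ ln A = ln(3.84)/0.1538 = 8.7463
A = e^8.7463 ≈ 6287 ha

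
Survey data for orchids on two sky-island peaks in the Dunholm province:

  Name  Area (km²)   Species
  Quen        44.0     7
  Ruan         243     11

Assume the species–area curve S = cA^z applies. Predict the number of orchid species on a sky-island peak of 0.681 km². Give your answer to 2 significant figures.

2.3

z = ln(11/7) / ln(243/44) = 0.4520 / 1.7089 = 0.2645
c = 7 / 44^0.2645 = 7 / 2.721 = 2.573
S₃ = 2.573 × 0.681^0.2645 = 2.573 × 0.9034 ≈ 2.324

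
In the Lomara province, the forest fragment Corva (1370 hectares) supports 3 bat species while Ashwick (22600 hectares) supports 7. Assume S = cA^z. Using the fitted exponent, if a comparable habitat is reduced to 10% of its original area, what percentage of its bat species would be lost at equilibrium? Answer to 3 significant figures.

z = ln(7/3) / ln(22600/1370) = 0.8473 / 2.8031 = 0.3023
S_new/S_old = (A_new/A_old)^z = 0.1^0.3023 = exp(0.3023 × -2.3026) = 0.4986
Fraction lost = 1 − 0.4986 = 0.5014

50.1%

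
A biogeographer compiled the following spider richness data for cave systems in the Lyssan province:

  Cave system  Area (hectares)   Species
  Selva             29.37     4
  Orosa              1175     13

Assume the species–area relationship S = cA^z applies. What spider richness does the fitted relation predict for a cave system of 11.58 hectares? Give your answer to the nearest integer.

z = ln(13/4) / ln(1175/29.37) = 1.1787 / 3.6890 = 0.3195
c = 4 / 29.37^0.3195 = 4 / 2.944 = 1.359
S₃ = 1.359 × 11.58^0.3195 = 1.359 × 2.187 ≈ 2.971

3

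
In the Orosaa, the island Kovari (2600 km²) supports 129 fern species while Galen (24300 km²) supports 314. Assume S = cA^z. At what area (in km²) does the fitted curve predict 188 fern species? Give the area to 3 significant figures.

6700 km²

z = ln(314/129) / ln(24300/2600) = 0.8896 / 2.2350 = 0.3980
c = 129 / 2600^0.3980 = 129 / 22.87 = 5.641
A = (188/5.641)^(1/0.3980) ⇒ ln A = ln(33.33)/0.3980 = 8.8095
A = e^8.8095 ≈ 6698 km²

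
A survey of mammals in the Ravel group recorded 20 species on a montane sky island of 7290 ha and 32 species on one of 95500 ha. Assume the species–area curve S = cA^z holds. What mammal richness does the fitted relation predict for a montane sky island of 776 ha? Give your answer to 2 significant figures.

z = ln(32/20) / ln(95500/7290) = 0.4700 / 2.5726 = 0.1827
c = 20 / 7290^0.1827 = 20 / 5.078 = 3.939
S₃ = 3.939 × 776^0.1827 = 3.939 × 3.373 ≈ 13.28

13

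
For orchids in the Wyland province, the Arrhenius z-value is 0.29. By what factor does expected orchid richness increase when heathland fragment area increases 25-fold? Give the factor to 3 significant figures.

S₂/S₁ = (A₂/A₁)^z = 25^0.29
ln(S₂/S₁) = 0.29 × ln 25 = 0.29 × 3.2189 = 0.9335
S₂/S₁ = e^0.9335 ≈ 2.543

2.54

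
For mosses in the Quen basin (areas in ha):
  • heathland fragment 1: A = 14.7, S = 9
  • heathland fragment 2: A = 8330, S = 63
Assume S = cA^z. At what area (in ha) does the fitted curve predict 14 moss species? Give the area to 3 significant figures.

z = ln(63/9) / ln(8330/14.7) = 1.9459 / 6.3398 = 0.3069
c = 9 / 14.7^0.3069 = 9 / 2.282 = 3.944
A = (14/3.944)^(1/0.3069) ⇒ ln A = ln(3.55)/0.3069 = 4.1273
A = e^4.1273 ≈ 62.01 ha

62.0 ha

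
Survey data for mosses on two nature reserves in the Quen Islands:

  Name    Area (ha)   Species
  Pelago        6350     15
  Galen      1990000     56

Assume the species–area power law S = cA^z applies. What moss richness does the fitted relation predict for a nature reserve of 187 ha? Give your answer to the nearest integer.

7

z = ln(56/15) / ln(1990000/6350) = 1.3173 / 5.7474 = 0.2292
c = 15 / 6350^0.2292 = 15 / 7.44 = 2.016
S₃ = 2.016 × 187^0.2292 = 2.016 × 3.317 ≈ 6.687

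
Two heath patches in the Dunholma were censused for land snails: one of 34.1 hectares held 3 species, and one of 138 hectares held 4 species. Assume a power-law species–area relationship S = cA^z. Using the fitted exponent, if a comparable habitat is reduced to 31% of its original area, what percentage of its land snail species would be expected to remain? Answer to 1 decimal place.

78.6%

z = ln(4/3) / ln(138/34.1) = 0.2877 / 1.3980 = 0.2058
S_new/S_old = (A_new/A_old)^z = 0.31^0.2058 = exp(0.2058 × -1.1712) = 0.7858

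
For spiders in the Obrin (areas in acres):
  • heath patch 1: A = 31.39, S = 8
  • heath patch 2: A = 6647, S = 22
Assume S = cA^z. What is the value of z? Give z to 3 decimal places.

0.189

Taking logs: ln S = ln c + z ln A, so z = (ln S₂ − ln S₁)/(ln A₂ − ln A₁).
z = ln(22/8) / ln(6647/31.39) = ln(2.75) / ln(211.8) = 1.0116 / 5.3554 = 0.1889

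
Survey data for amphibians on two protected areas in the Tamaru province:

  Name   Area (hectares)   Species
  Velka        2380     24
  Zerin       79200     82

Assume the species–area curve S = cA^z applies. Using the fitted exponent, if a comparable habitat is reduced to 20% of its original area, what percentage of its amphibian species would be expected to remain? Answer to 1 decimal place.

56.9%

z = ln(82/24) / ln(79200/2380) = 1.2287 / 3.5049 = 0.3506
S_new/S_old = (A_new/A_old)^z = 0.2^0.3506 = exp(0.3506 × -1.6094) = 0.5688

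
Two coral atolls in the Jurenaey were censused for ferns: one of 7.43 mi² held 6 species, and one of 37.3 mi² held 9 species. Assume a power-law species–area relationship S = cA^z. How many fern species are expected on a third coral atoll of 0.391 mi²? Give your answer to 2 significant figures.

z = ln(9/6) / ln(37.3/7.43) = 0.4055 / 1.6135 = 0.2513
c = 6 / 7.43^0.2513 = 6 / 1.655 = 3.625
S₃ = 3.625 × 0.391^0.2513 = 3.625 × 0.7898 ≈ 2.863

2.9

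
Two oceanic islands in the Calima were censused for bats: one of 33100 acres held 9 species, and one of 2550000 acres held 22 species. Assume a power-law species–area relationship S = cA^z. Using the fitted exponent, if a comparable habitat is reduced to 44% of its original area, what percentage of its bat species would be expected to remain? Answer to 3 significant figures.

z = ln(22/9) / ln(2550000/33100) = 0.8938 / 4.3443 = 0.2057
S_new/S_old = (A_new/A_old)^z = 0.44^0.2057 = exp(0.2057 × -0.8210) = 0.8446

84.5%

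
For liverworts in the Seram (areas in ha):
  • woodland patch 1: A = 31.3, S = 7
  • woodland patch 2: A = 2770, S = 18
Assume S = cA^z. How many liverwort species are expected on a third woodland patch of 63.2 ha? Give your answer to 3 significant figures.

z = ln(18/7) / ln(2770/31.3) = 0.9445 / 4.4830 = 0.2107
c = 7 / 31.3^0.2107 = 7 / 2.066 = 3.389
S₃ = 3.389 × 63.2^0.2107 = 3.389 × 2.395 ≈ 8.117

8.12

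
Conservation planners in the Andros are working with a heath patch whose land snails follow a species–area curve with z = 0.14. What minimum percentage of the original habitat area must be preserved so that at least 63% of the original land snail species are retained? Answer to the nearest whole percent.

Need (A_new/A_old)^0.14 = 0.63, so A_new/A_old = 0.63^(1/0.14) = 0.63^7.143
ln(A_new/A_old) = ln 0.63 / 0.14 = -0.4620 / 0.14 = -3.3003
A_new/A_old = e^-3.3003 ≈ 0.03687

4%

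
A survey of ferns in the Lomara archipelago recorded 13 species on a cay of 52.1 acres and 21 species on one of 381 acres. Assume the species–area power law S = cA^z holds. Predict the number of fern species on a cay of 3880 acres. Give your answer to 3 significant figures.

36.7

z = ln(21/13) / ln(381/52.1) = 0.4796 / 1.9896 = 0.2410
c = 13 / 52.1^0.2410 = 13 / 2.593 = 5.013
S₃ = 5.013 × 3880^0.2410 = 5.013 × 7.329 ≈ 36.74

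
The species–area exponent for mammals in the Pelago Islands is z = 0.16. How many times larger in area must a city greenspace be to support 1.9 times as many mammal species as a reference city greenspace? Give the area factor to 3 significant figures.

55.2

(A₂/A₁)^0.16 = 1.9, so A₂/A₁ = 1.9^(1/0.16) = 1.9^6.25
ln(A₂/A₁) = ln 1.9 / 0.16 = 0.6419 / 0.16 = 4.0116
A₂/A₁ = e^4.0116 ≈ 55.23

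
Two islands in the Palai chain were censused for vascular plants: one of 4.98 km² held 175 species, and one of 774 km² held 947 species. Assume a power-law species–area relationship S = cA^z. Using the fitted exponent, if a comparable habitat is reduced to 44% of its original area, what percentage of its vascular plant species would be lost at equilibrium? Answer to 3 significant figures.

z = ln(947/175) / ln(774/4.98) = 1.6885 / 5.0461 = 0.3346
S_new/S_old = (A_new/A_old)^z = 0.44^0.3346 = exp(0.3346 × -0.8210) = 0.7598
Fraction lost = 1 − 0.7598 = 0.2402

24.0%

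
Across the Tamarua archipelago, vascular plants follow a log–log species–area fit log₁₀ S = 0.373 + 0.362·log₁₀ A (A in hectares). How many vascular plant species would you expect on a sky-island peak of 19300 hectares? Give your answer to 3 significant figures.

84.0

S = 2.36 × 19300^0.362
ln S = ln 2.36 + 0.362 × ln 19300 = 0.8589 + 0.362 × 9.8679 = 4.4310
S = e^4.4310 ≈ 84.02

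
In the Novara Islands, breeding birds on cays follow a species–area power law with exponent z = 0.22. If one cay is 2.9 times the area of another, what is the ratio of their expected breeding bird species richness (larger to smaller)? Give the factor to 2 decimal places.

1.26

S₂/S₁ = (A₂/A₁)^z = 2.9^0.22
ln(S₂/S₁) = 0.22 × ln 2.9 = 0.22 × 1.0647 = 0.2342
S₂/S₁ = e^0.2342 ≈ 1.264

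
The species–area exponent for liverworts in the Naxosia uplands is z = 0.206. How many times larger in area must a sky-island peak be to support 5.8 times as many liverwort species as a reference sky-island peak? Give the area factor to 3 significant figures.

5080

(A₂/A₁)^0.206 = 5.8, so A₂/A₁ = 5.8^(1/0.206) = 5.8^4.854
ln(A₂/A₁) = ln 5.8 / 0.206 = 1.7579 / 0.206 = 8.5333
A₂/A₁ = e^8.5333 ≈ 5081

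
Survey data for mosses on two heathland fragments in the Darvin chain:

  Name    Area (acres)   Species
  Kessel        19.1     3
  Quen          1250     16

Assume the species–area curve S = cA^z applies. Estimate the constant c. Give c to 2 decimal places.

z = ln(S₂/S₁) / ln(A₂/A₁) = ln(16/3) / ln(1250/19.1) = 1.6740 / 4.1812 = 0.4004
c = S₁ / A₁^z = 3 / 19.1^0.4004 = 3 / 3.257 = 0.921

0.92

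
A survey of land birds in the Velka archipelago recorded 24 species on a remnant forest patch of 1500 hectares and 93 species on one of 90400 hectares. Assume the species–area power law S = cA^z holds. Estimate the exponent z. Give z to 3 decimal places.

0.330

Taking logs: ln S = ln c + z ln A, so z = (ln S₂ − ln S₁)/(ln A₂ − ln A₁).
z = ln(93/24) / ln(90400/1500) = ln(3.875) / ln(60.27) = 1.3545 / 4.0988 = 0.3305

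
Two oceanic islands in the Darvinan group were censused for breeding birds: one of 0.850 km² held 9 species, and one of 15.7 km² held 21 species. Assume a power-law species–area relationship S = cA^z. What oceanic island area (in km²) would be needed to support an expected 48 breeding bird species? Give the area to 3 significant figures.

270 km²

z = ln(21/9) / ln(15.7/0.85) = 0.8473 / 2.9162 = 0.2906
c = 9 / 0.85^0.2906 = 9 / 0.9539 = 9.435
A = (48/9.435)^(1/0.2906) ⇒ ln A = ln(5.087)/0.2906 = 5.5989
A = e^5.5989 ≈ 270.1 km²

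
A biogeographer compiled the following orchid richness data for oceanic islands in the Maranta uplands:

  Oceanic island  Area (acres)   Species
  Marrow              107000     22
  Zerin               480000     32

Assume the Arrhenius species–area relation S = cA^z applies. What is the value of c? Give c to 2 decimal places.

1.22

z = ln(S₂/S₁) / ln(A₂/A₁) = ln(32/22) / ln(480000/107000) = 0.3747 / 1.5010 = 0.2496
c = S₁ / A₁^z = 22 / 107000^0.2496 = 22 / 18.01 = 1.222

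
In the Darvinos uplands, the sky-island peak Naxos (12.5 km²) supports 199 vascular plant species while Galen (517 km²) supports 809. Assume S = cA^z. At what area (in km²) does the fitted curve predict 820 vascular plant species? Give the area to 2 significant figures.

540 km²

z = ln(809/199) / ln(517/12.5) = 1.4025 / 3.7223 = 0.3768
c = 199 / 12.5^0.3768 = 199 / 2.59 = 76.84
A = (820/76.84)^(1/0.3768) ⇒ ln A = ln(10.67)/0.3768 = 6.2839
A = e^6.2839 ≈ 535.9 km²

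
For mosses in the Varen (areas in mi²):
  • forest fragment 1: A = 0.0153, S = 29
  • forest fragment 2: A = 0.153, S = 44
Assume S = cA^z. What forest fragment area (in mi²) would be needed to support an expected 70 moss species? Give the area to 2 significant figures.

z = ln(44/29) / ln(0.153/0.0153) = 0.4169 / 2.3026 = 0.1811
c = 29 / 0.0153^0.1811 = 29 / 0.4692 = 61.81
A = (70/61.81)^(1/0.1811) ⇒ ln A = ln(1.132)/0.1811 = 0.6871
A = e^0.6871 ≈ 1.988 mi²

2.0 mi²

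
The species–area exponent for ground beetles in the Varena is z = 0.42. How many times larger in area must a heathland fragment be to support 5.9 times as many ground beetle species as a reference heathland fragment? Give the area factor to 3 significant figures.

(A₂/A₁)^0.42 = 5.9, so A₂/A₁ = 5.9^(1/0.42) = 5.9^2.381
ln(A₂/A₁) = ln 5.9 / 0.42 = 1.7750 / 0.42 = 4.2261
A₂/A₁ = e^4.2261 ≈ 68.45

68.4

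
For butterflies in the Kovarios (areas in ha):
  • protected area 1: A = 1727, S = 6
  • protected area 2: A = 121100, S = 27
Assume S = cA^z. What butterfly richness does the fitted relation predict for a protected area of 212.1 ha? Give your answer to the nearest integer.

z = ln(27/6) / ln(121100/1727) = 1.5041 / 4.2502 = 0.3539
c = 6 / 1727^0.3539 = 6 / 13.98 = 0.4291
S₃ = 0.4291 × 212.1^0.3539 = 0.4291 × 6.658 ≈ 2.857

3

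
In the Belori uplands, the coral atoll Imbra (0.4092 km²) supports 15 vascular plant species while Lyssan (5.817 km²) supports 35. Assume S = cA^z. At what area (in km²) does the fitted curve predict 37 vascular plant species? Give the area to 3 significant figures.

z = ln(35/15) / ln(5.817/0.4092) = 0.8473 / 2.6543 = 0.3192
c = 15 / 0.4092^0.3192 = 15 / 0.7518 = 19.95
A = (37/19.95)^(1/0.3192) ⇒ ln A = ln(1.855)/0.3192 = 1.9349
A = e^1.9349 ≈ 6.923 km²

6.92 km²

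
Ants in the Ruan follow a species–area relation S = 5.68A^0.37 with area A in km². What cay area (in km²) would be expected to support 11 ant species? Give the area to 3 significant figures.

11 = 5.68 × A^0.37  ⇒  A^0.37 = 11/5.68 = 1.937
ln A = ln(1.937) / 0.37 = 0.6609 / 0.37 = 1.7863
A = e^1.7863 ≈ 5.968 km²

5.97 km²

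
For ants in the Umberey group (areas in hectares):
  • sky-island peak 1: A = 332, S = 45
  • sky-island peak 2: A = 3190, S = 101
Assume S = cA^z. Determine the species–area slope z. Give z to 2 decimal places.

0.36

Taking logs: ln S = ln c + z ln A, so z = (ln S₂ − ln S₁)/(ln A₂ − ln A₁).
z = ln(101/45) / ln(3190/332) = ln(2.244) / ln(9.608) = 0.8085 / 2.2626 = 0.3573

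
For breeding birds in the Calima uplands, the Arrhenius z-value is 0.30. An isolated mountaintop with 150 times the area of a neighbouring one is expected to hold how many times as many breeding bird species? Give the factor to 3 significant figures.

4.50

S₂/S₁ = (A₂/A₁)^z = 150^0.3
ln(S₂/S₁) = 0.3 × ln 150 = 0.3 × 5.0106 = 1.5032
S₂/S₁ = e^1.5032 ≈ 4.496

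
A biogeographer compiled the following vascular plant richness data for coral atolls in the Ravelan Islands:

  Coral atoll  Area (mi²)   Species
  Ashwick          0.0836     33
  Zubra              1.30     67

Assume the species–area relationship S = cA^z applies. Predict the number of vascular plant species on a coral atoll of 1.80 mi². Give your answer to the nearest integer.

73

z = ln(67/33) / ln(1.3/0.0836) = 0.7082 / 2.7441 = 0.2581
c = 33 / 0.0836^0.2581 = 33 / 0.527 = 62.61
S₃ = 62.61 × 1.8^0.2581 = 62.61 × 1.164 ≈ 72.87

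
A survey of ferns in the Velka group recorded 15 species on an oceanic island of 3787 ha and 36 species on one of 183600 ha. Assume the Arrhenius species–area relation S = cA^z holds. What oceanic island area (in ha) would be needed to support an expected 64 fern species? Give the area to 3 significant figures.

z = ln(36/15) / ln(183600/3787) = 0.8755 / 3.8812 = 0.2256
c = 15 / 3787^0.2256 = 15 / 6.414 = 2.339
A = (64/2.339)^(1/0.2256) ⇒ ln A = ln(27.37)/0.2256 = 14.6713
A = e^14.6713 ≈ 2353130 ha

2350000 ha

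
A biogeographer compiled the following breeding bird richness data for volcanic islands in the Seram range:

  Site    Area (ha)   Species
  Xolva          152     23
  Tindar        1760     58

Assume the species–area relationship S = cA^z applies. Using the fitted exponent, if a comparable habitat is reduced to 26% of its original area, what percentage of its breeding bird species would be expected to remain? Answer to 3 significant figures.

z = ln(58/23) / ln(1760/152) = 0.9249 / 2.4492 = 0.3777
S_new/S_old = (A_new/A_old)^z = 0.26^0.3777 = exp(0.3777 × -1.3471) = 0.6013

60.1%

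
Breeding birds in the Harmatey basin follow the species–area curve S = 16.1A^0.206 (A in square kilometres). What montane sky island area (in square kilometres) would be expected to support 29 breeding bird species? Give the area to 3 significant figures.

17.4 square kilometres

29 = 16.1 × A^0.206  ⇒  A^0.206 = 29/16.1 = 1.801
ln A = ln(1.801) / 0.206 = 0.5885 / 0.206 = 2.8567
A = e^2.8567 ≈ 17.4 square kilometres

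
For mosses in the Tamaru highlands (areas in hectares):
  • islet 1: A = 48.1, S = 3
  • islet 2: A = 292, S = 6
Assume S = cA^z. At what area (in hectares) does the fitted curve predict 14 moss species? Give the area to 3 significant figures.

2650 hectares

z = ln(6/3) / ln(292/48.1) = 0.6931 / 1.8035 = 0.3843
c = 3 / 48.1^0.3843 = 3 / 4.431 = 0.677
A = (14/0.677)^(1/0.3843) ⇒ ln A = ln(20.68)/0.3843 = 7.8813
A = e^7.8813 ≈ 2647 hectares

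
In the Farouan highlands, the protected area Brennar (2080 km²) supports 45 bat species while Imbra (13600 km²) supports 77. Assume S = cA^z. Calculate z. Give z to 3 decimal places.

Taking logs: ln S = ln c + z ln A, so z = (ln S₂ − ln S₁)/(ln A₂ − ln A₁).
z = ln(77/45) / ln(13600/2080) = ln(1.711) / ln(6.538) = 0.5371 / 1.8777 = 0.2861

0.286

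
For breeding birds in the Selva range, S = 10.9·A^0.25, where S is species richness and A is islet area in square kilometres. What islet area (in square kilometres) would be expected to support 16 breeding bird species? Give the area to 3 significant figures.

16 = 10.9 × A^0.25  ⇒  A^0.25 = 16/10.9 = 1.468
ln A = ln(1.468) / 0.25 = 0.3838 / 0.25 = 1.5353
A = e^1.5353 ≈ 4.643 square kilometres

4.64 square kilometres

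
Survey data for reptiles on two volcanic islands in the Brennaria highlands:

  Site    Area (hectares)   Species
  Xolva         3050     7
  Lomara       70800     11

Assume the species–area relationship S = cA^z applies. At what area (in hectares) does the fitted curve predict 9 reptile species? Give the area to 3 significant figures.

z = ln(11/7) / ln(70800/3050) = 0.4520 / 3.1447 = 0.1437
c = 7 / 3050^0.1437 = 7 / 3.168 = 2.21
A = (9/2.21)^(1/0.1437) ⇒ ln A = ln(4.073)/0.1437 = 9.7714
A = e^9.7714 ≈ 17526 hectares

17500 hectares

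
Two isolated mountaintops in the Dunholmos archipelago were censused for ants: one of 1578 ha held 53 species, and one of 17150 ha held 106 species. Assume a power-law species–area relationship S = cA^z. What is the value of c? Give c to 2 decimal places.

z = ln(S₂/S₁) / ln(A₂/A₁) = ln(106/53) / ln(17150/1578) = 0.6931 / 2.3858 = 0.2905
c = S₁ / A₁^z = 53 / 1578^0.2905 = 53 / 8.494 = 6.239

6.24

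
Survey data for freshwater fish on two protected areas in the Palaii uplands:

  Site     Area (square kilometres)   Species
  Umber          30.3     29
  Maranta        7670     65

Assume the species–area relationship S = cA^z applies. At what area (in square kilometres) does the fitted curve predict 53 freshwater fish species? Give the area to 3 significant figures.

z = ln(65/29) / ln(7670/30.3) = 0.8071 / 5.5339 = 0.1458
c = 29 / 30.3^0.1458 = 29 / 1.645 = 17.63
A = (53/17.63)^(1/0.1458) ⇒ ln A = ln(3.006)/0.1458 = 7.5457
A = e^7.5457 ≈ 1893 square kilometres

1890 square kilometres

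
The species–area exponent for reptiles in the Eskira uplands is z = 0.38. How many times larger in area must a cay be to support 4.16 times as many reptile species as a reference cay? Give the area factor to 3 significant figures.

(A₂/A₁)^0.38 = 4.16, so A₂/A₁ = 4.16^(1/0.38) = 4.16^2.632
ln(A₂/A₁) = ln 4.16 / 0.38 = 1.4255 / 0.38 = 3.7514
A₂/A₁ = e^3.7514 ≈ 42.58

42.6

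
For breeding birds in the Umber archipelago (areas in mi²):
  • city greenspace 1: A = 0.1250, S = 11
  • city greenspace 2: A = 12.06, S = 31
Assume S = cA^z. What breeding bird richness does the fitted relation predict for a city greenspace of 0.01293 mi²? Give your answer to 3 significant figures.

z = ln(31/11) / ln(12.06/0.125) = 1.0361 / 4.5693 = 0.2267
c = 11 / 0.125^0.2267 = 11 / 0.6241 = 17.63
S₃ = 17.63 × 0.01293^0.2267 = 17.63 × 0.3731 ≈ 6.576

6.58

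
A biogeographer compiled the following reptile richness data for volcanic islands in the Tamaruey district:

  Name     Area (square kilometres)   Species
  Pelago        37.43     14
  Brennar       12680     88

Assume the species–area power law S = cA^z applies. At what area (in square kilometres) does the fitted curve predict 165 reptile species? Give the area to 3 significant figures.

92900 square kilometres

z = ln(88/14) / ln(12680/37.43) = 1.8383 / 5.8253 = 0.3156
c = 14 / 37.43^0.3156 = 14 / 3.137 = 4.463
A = (165/4.463)^(1/0.3156) ⇒ ln A = ln(36.97)/0.3156 = 11.4398
A = e^11.4398 ≈ 92946 square kilometres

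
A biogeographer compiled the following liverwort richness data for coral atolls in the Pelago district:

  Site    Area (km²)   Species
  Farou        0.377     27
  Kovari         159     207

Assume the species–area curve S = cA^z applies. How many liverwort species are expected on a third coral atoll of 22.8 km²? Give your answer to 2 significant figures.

110

z = ln(207/27) / ln(159/0.377) = 2.0369 / 6.0444 = 0.3370
c = 27 / 0.377^0.3370 = 27 / 0.7198 = 37.51
S₃ = 37.51 × 22.8^0.3370 = 37.51 × 2.868 ≈ 107.6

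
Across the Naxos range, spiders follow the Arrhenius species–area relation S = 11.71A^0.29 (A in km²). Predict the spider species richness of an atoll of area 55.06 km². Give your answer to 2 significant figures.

S = 11.71 × 55.06^0.29 = 11.71 × 3.198 ≈ 37.45

37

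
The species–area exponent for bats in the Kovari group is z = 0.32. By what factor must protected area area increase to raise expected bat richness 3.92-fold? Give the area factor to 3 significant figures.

(A₂/A₁)^0.32 = 3.92, so A₂/A₁ = 3.92^(1/0.32) = 3.92^3.125
ln(A₂/A₁) = ln 3.92 / 0.32 = 1.3661 / 0.32 = 4.2690
A₂/A₁ = e^4.2690 ≈ 71.45

71.5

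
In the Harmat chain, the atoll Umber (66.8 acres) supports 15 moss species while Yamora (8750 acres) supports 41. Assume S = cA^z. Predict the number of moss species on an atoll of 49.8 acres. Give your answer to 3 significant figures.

14.1

z = ln(41/15) / ln(8750/66.8) = 1.0055 / 4.8751 = 0.2063
c = 15 / 66.8^0.2063 = 15 / 2.379 = 6.305
S₃ = 6.305 × 49.8^0.2063 = 6.305 × 2.239 ≈ 14.12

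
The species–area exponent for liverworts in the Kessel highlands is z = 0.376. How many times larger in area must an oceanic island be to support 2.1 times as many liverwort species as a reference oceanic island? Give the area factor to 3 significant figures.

7.19

(A₂/A₁)^0.376 = 2.1, so A₂/A₁ = 2.1^(1/0.376) = 2.1^2.66
ln(A₂/A₁) = ln 2.1 / 0.376 = 0.7419 / 0.376 = 1.9732
A₂/A₁ = e^1.9732 ≈ 7.194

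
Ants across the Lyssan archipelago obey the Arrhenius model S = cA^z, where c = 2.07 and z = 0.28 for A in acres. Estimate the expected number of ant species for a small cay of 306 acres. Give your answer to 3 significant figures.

S = 2.07 × 306^0.28
ln S = ln 2.07 + 0.28 × ln 306 = 0.7275 + 0.28 × 5.7236 = 2.3302
S = e^2.3302 ≈ 10.28

10.3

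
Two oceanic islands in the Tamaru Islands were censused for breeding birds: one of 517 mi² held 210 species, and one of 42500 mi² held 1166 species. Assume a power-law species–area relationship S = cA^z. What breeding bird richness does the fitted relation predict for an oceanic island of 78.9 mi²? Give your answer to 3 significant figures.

z = ln(1166/210) / ln(42500/517) = 1.7142 / 4.4092 = 0.3888
c = 210 / 517^0.3888 = 210 / 11.35 = 18.5
S₃ = 18.5 × 78.9^0.3888 = 18.5 × 5.465 ≈ 101.1

101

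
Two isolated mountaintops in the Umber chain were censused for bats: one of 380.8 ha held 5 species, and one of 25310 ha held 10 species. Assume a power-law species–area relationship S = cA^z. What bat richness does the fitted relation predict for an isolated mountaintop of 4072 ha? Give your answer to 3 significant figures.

z = ln(10/5) / ln(25310/380.8) = 0.6931 / 4.1967 = 0.1652
c = 5 / 380.8^0.1652 = 5 / 2.668 = 1.874
S₃ = 1.874 × 4072^0.1652 = 1.874 × 3.947 ≈ 7.395

7.40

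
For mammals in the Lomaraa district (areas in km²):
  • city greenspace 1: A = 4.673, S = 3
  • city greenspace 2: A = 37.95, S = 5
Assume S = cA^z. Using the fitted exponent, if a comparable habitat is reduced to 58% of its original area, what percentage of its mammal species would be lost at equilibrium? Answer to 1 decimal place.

12.4%

z = ln(5/3) / ln(37.95/4.673) = 0.5108 / 2.0945 = 0.2439
S_new/S_old = (A_new/A_old)^z = 0.58^0.2439 = exp(0.2439 × -0.5447) = 0.8756
Fraction lost = 1 − 0.8756 = 0.1244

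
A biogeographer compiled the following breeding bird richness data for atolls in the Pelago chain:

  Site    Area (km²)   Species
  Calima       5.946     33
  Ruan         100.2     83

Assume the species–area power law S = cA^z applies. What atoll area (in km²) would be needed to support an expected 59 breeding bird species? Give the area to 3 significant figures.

z = ln(83/33) / ln(100.2/5.946) = 0.9223 / 2.8244 = 0.3266
c = 33 / 5.946^0.3266 = 33 / 1.79 = 18.44
A = (59/18.44)^(1/0.3266) ⇒ ln A = ln(3.2)/0.3266 = 3.5620
A = e^3.5620 ≈ 35.23 km²

35.2 km²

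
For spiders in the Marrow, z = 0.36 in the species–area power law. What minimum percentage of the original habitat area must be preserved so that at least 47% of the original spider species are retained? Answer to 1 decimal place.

12.3%

Need (A_new/A_old)^0.36 = 0.47, so A_new/A_old = 0.47^(1/0.36) = 0.47^2.778
ln(A_new/A_old) = ln 0.47 / 0.36 = -0.7550 / 0.36 = -2.0973
A_new/A_old = e^-2.0973 ≈ 0.1228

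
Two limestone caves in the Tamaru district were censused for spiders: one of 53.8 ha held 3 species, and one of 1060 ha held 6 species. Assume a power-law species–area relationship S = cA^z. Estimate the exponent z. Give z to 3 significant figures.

Taking logs: ln S = ln c + z ln A, so z = (ln S₂ − ln S₁)/(ln A₂ − ln A₁).
z = ln(6/3) / ln(1060/53.8) = ln(2) / ln(19.7) = 0.6931 / 2.9808 = 0.2325

0.233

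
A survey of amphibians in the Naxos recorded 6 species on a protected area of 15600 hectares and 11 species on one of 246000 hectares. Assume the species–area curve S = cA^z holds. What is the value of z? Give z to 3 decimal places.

0.220

Taking logs: ln S = ln c + z ln A, so z = (ln S₂ − ln S₁)/(ln A₂ − ln A₁).
z = ln(11/6) / ln(246000/15600) = ln(1.833) / ln(15.77) = 0.6061 / 2.7581 = 0.2198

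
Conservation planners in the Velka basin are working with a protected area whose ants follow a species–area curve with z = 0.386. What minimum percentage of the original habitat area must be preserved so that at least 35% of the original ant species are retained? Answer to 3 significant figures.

Need (A_new/A_old)^0.386 = 0.35, so A_new/A_old = 0.35^(1/0.386) = 0.35^2.591
ln(A_new/A_old) = ln 0.35 / 0.386 = -1.0498 / 0.386 = -2.7197
A_new/A_old = e^-2.7197 ≈ 0.06589

6.59%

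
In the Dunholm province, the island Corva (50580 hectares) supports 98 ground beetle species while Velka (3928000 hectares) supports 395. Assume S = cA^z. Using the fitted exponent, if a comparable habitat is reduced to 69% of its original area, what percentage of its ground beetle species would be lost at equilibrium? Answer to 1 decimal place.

z = ln(395/98) / ln(3928000/50580) = 1.3939 / 4.3523 = 0.3203
S_new/S_old = (A_new/A_old)^z = 0.69^0.3203 = exp(0.3203 × -0.3711) = 0.8879
Fraction lost = 1 − 0.8879 = 0.1121

11.2%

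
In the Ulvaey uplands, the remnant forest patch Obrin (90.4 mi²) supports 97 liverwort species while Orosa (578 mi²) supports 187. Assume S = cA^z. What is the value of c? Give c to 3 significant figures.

z = ln(S₂/S₁) / ln(A₂/A₁) = ln(187/97) / ln(578/90.4) = 0.6564 / 1.8553 = 0.3538
c = S₁ / A₁^z = 97 / 90.4^0.3538 = 97 / 4.921 = 19.71

19.7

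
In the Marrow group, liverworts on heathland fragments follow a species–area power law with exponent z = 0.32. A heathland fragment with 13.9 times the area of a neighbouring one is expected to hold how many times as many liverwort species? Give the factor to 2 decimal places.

2.32

S₂/S₁ = (A₂/A₁)^z = 13.9^0.32
ln(S₂/S₁) = 0.32 × ln 13.9 = 0.32 × 2.6319 = 0.8422
S₂/S₁ = e^0.8422 ≈ 2.321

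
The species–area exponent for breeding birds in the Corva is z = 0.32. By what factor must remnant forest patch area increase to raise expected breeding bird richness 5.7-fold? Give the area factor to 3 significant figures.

(A₂/A₁)^0.32 = 5.7, so A₂/A₁ = 5.7^(1/0.32) = 5.7^3.125
ln(A₂/A₁) = ln 5.7 / 0.32 = 1.7405 / 0.32 = 5.4390
A₂/A₁ = e^5.4390 ≈ 230.2

230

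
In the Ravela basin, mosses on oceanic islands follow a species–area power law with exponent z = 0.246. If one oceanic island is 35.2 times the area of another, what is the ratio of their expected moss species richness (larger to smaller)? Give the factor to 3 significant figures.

2.40

S₂/S₁ = (A₂/A₁)^z = 35.2^0.246
ln(S₂/S₁) = 0.246 × ln 35.2 = 0.246 × 3.5610 = 0.8760
S₂/S₁ = e^0.8760 ≈ 2.401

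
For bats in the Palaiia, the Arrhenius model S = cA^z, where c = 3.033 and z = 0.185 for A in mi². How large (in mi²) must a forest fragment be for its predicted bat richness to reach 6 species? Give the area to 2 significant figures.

40 mi²

6 = 3.033 × A^0.185  ⇒  A^0.185 = 6/3.033 = 1.978
ln A = ln(1.978) / 0.185 = 0.6822 / 0.185 = 3.6876
A = e^3.6876 ≈ 39.95 mi²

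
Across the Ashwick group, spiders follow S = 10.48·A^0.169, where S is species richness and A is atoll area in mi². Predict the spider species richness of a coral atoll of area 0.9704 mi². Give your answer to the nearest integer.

S = 10.48 × 0.9704^0.169
ln S = ln 10.48 + 0.169 × ln 0.9704 = 2.3495 + 0.169 × -0.0300 = 2.3444
S = e^2.3444 ≈ 10.43

10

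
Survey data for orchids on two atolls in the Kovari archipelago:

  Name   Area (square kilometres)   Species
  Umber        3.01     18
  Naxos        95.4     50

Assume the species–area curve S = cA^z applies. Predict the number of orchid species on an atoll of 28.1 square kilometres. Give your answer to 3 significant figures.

z = ln(50/18) / ln(95.4/3.01) = 1.0217 / 3.4561 = 0.2956
c = 18 / 3.01^0.2956 = 18 / 1.385 = 13
S₃ = 13 × 28.1^0.2956 = 13 × 2.681 ≈ 34.84

34.8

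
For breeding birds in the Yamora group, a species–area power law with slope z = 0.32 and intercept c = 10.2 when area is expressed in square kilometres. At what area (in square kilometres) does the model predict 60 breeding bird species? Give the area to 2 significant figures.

60 = 10.2 × A^0.32  ⇒  A^0.32 = 60/10.2 = 5.882
ln A = ln(5.882) / 0.32 = 1.7720 / 0.32 = 5.5374
A = e^5.5374 ≈ 254 square kilometres

250 square kilometres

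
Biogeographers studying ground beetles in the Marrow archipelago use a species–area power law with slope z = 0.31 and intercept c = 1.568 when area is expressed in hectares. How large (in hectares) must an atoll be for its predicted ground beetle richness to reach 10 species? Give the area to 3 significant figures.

10 = 1.568 × A^0.31  ⇒  A^0.31 = 10/1.568 = 6.378
ln A = ln(6.378) / 0.31 = 1.8528 / 0.31 = 5.9767
A = e^5.9767 ≈ 394.1 hectares

394 hectares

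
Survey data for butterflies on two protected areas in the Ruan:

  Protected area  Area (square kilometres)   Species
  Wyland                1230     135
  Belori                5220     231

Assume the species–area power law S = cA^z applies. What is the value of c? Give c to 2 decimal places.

z = ln(S₂/S₁) / ln(A₂/A₁) = ln(231/135) / ln(5220/1230) = 0.5371 / 1.4455 = 0.3716
c = S₁ / A₁^z = 135 / 1230^0.3716 = 135 / 14.07 = 9.597

9.60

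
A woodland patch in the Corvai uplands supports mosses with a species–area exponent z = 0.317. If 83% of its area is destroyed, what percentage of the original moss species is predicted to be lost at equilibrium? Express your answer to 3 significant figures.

S_new/S_old = (A_new/A_old)^z = 0.17^0.317
= exp(0.317 × ln 0.17) = exp(0.317 × -1.7720) = exp(-0.5617) ≈ 0.5702
Fraction lost = 1 − 0.5702 = 0.4298

43.0%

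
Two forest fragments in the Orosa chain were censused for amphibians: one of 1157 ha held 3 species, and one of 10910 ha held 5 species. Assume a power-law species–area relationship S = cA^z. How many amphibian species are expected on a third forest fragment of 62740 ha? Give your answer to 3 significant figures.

z = ln(5/3) / ln(10910/1157) = 0.5108 / 2.2438 = 0.2277
c = 3 / 1157^0.2277 = 3 / 4.982 = 0.6022
S₃ = 0.6022 × 62740^0.2277 = 0.6022 × 12.36 ≈ 7.446

7.45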